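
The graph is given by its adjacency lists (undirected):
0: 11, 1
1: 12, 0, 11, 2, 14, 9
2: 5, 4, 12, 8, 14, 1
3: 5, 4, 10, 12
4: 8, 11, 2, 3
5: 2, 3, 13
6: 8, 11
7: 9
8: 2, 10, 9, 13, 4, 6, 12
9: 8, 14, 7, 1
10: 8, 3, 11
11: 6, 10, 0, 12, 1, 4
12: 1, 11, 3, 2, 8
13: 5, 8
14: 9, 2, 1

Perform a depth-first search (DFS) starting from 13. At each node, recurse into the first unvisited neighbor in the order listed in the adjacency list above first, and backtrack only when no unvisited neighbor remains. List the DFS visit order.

Visit 13
13 → 5
5 → 2
2 → 4
4 → 8
8 → 10
10 → 3
3 → 12
12 → 1
1 → 0
0 → 11
11 → 6
1 → 14
14 → 9
9 → 7

13, 5, 2, 4, 8, 10, 3, 12, 1, 0, 11, 6, 14, 9, 7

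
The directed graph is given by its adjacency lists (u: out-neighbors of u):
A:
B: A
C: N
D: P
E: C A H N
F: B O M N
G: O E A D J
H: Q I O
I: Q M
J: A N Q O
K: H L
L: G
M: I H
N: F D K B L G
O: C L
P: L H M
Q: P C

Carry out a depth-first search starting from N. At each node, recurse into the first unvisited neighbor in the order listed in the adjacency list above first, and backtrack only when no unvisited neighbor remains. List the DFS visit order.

Visit N
N → F
F → B
B → A
F → O
O → C
O → L
L → G
G → E
E → H
H → Q
Q → P
P → M
M → I
G → D
G → J
N → K

N → F → B → A → O → C → L → G → E → H → Q → P → M → I → D → J → K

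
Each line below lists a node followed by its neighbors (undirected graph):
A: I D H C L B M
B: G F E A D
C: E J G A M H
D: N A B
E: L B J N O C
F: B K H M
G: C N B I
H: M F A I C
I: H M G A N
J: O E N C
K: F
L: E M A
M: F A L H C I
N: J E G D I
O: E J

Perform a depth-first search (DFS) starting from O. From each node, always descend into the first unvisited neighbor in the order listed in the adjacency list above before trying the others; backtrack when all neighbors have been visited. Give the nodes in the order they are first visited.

O → E → L → M → F → B → G → C → J → N → D → A → I → H → K

Visit O
O → E
E → L
L → M
M → F
F → B
B → G
G → C
C → J
J → N
N → D
D → A
A → I
I → H
F → K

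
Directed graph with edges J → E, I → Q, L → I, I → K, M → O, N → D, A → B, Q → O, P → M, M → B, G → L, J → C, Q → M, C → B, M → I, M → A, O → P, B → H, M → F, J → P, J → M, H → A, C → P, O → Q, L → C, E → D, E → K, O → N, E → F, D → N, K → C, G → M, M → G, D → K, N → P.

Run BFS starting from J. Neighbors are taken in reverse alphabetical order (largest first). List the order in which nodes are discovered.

J → P → M → E → C → O → I → G → F → B → A → K → D → Q → N → L → H

Visit J; enqueue P, M, E, C → queue [P, M, E, C]
Visit P → queue [M, E, C]
Visit M; enqueue O, I, G, F, B, A → queue [E, C, O, I, G, F, B, A]
Visit E; enqueue K, D → queue [C, O, I, G, F, B, A, K, D]
Visit C → queue [O, I, G, F, B, A, K, D]
Visit O; enqueue Q, N → queue [I, G, F, B, A, K, D, Q, N]
Visit I → queue [G, F, B, A, K, D, Q, N]
Visit G; enqueue L → queue [F, B, A, K, D, Q, N, L]
Visit F → queue [B, A, K, D, Q, N, L]
Visit B; enqueue H → queue [A, K, D, Q, N, L, H]
Visit A → queue [K, D, Q, N, L, H]
Visit K → queue [D, Q, N, L, H]
Visit D → queue [Q, N, L, H]
Visit Q → queue [N, L, H]
Visit N → queue [L, H]
Visit L → queue [H]
Visit H → queue []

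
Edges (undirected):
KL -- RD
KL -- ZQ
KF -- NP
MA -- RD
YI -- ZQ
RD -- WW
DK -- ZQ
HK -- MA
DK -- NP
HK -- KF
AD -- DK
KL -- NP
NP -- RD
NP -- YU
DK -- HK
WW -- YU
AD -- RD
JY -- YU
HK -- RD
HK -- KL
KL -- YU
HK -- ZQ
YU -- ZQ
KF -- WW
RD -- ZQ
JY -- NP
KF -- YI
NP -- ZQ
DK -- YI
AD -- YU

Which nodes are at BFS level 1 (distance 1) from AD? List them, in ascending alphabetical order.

Level 0: AD
Level 1: DK, RD, YU
Level 2: HK, JY, KL, MA, NP, WW, YI, ZQ
Level 3: KF

DK, RD, YU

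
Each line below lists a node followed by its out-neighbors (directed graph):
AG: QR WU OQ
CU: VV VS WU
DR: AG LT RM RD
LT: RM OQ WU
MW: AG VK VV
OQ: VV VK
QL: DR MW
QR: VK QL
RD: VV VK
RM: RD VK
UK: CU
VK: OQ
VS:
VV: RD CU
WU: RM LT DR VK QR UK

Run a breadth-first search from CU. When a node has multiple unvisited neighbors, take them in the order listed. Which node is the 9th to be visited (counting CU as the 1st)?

VK

Visit CU; enqueue VV, VS, WU → queue [VV, VS, WU]
Visit VV; enqueue RD → queue [VS, WU, RD]
Visit VS → queue [WU, RD]
Visit WU; enqueue RM, LT, DR, VK, QR, UK → queue [RD, RM, LT, DR, VK, QR, UK]
Visit RD → queue [RM, LT, DR, VK, QR, UK]
Visit RM → queue [LT, DR, VK, QR, UK]
Visit LT; enqueue OQ → queue [DR, VK, QR, UK, OQ]
Visit DR; enqueue AG → queue [VK, QR, UK, OQ, AG]
Visit VK → queue [QR, UK, OQ, AG]
Visit QR; enqueue QL → queue [UK, OQ, AG, QL]
Visit UK → queue [OQ, AG, QL]
Visit OQ → queue [AG, QL]
Visit AG → queue [QL]
Visit QL; enqueue MW → queue [MW]
Visit MW → queue []

Visit order: CU, VV, VS, WU, RD, RM, LT, DR, VK, QR, UK, OQ, AG, QL, MW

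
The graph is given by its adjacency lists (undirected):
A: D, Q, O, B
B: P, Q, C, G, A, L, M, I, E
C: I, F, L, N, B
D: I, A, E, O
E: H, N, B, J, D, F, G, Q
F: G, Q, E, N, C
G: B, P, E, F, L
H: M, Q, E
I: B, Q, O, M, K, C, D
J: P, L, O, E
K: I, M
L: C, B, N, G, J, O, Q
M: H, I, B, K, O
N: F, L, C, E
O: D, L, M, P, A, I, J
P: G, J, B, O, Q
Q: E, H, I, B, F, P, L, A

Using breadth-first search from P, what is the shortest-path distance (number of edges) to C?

2

Level 0: P
Level 1: B, G, J, O, Q
Level 2: A, C, D, E, F, H, I, L, M
Level 3: K, N
C first appears at level 2.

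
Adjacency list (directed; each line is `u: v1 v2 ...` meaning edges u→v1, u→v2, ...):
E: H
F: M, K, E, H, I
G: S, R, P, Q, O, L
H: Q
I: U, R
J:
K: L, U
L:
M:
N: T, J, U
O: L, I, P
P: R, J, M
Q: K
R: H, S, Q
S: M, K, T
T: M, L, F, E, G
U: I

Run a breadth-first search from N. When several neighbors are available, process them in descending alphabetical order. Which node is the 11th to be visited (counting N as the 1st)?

R

Visit N; enqueue U, T, J → queue [U, T, J]
Visit U; enqueue I → queue [T, J, I]
Visit T; enqueue M, L, G, F, E → queue [J, I, M, L, G, F, E]
Visit J → queue [I, M, L, G, F, E]
Visit I; enqueue R → queue [M, L, G, F, E, R]
Visit M → queue [L, G, F, E, R]
Visit L → queue [G, F, E, R]
Visit G; enqueue S, Q, P, O → queue [F, E, R, S, Q, P, O]
Visit F; enqueue K, H → queue [E, R, S, Q, P, O, K, H]
Visit E → queue [R, S, Q, P, O, K, H]
Visit R → queue [S, Q, P, O, K, H]
Visit S → queue [Q, P, O, K, H]
Visit Q → queue [P, O, K, H]
Visit P → queue [O, K, H]
Visit O → queue [K, H]
Visit K → queue [H]
Visit H → queue []

Visit order: N, U, T, J, I, M, L, G, F, E, R, S, Q, P, O, K, H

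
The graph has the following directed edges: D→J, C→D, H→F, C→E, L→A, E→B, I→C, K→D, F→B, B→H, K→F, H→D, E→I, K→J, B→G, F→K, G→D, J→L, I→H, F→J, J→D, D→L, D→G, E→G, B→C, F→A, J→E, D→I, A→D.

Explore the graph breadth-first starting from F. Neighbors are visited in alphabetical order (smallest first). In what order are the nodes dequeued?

Visit F; enqueue A, B, J, K → queue [A, B, J, K]
Visit A; enqueue D → queue [B, J, K, D]
Visit B; enqueue C, G, H → queue [J, K, D, C, G, H]
Visit J; enqueue E, L → queue [K, D, C, G, H, E, L]
Visit K → queue [D, C, G, H, E, L]
Visit D; enqueue I → queue [C, G, H, E, L, I]
Visit C → queue [G, H, E, L, I]
Visit G → queue [H, E, L, I]
Visit H → queue [E, L, I]
Visit E → queue [L, I]
Visit L → queue [I]
Visit I → queue []

F A B J K D C G H E L I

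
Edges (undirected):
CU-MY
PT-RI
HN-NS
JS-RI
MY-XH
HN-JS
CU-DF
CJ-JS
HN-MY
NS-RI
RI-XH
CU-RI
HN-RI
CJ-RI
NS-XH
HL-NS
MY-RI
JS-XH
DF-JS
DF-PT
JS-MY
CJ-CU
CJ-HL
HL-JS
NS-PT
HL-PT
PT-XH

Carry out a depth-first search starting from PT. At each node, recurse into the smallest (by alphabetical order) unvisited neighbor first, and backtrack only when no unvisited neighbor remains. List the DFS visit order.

PT, DF, CU, CJ, HL, JS, HN, MY, RI, NS, XH

Visit PT
PT → DF
DF → CU
CU → CJ
CJ → HL
HL → JS
JS → HN
HN → MY
MY → RI
RI → NS
NS → XH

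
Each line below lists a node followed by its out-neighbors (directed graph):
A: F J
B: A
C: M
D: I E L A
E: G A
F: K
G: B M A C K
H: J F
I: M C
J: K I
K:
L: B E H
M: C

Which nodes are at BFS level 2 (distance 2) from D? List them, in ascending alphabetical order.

B, C, F, G, H, J, M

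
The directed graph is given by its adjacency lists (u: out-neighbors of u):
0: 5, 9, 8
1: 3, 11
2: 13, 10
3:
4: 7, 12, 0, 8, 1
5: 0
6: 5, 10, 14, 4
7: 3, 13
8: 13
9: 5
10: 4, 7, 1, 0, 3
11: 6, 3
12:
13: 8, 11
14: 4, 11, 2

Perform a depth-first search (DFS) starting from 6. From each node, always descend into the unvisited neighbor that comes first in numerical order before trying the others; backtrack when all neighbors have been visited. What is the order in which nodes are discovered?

6 -> 4 -> 0 -> 5 -> 8 -> 13 -> 11 -> 3 -> 9 -> 1 -> 7 -> 12 -> 10 -> 14 -> 2

Visit 6
6 → 4
4 → 0
0 → 5
0 → 8
8 → 13
13 → 11
11 → 3
0 → 9
4 → 1
4 → 7
4 → 12
6 → 10
6 → 14
14 → 2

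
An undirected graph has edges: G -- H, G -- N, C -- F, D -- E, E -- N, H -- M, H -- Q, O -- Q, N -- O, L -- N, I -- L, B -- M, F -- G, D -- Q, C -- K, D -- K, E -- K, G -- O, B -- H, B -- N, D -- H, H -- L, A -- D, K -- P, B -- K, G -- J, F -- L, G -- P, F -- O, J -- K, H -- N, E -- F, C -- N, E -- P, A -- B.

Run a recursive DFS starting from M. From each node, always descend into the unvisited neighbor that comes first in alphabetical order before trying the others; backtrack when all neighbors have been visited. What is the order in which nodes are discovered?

M -> B -> A -> D -> E -> F -> C -> K -> J -> G -> H -> L -> I -> N -> O -> Q -> P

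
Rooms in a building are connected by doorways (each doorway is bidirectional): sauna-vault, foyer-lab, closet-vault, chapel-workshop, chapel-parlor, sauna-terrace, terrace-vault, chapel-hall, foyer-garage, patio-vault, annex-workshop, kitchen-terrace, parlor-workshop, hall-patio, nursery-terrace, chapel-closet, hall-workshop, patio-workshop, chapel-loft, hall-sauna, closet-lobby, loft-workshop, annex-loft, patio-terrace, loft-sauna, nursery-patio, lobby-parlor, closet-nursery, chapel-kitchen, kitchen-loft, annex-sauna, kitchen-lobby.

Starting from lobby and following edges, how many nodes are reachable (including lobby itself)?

BFS from lobby visits: lobby, closet, kitchen, parlor, chapel, nursery, vault, loft, terrace, workshop, hall, patio, sauna, annex
Reachable nodes: 14 of 17 total.

14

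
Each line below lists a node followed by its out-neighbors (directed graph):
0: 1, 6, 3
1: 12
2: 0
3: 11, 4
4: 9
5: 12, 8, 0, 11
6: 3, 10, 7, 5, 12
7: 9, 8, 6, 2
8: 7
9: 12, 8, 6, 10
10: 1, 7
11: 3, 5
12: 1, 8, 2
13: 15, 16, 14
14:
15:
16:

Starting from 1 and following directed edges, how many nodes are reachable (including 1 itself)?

BFS from 1 visits: 1, 12, 2, 8, 0, 7, 3, 6, 9, 4, 11, 5, 10
Reachable nodes: 13 of 17 total.

13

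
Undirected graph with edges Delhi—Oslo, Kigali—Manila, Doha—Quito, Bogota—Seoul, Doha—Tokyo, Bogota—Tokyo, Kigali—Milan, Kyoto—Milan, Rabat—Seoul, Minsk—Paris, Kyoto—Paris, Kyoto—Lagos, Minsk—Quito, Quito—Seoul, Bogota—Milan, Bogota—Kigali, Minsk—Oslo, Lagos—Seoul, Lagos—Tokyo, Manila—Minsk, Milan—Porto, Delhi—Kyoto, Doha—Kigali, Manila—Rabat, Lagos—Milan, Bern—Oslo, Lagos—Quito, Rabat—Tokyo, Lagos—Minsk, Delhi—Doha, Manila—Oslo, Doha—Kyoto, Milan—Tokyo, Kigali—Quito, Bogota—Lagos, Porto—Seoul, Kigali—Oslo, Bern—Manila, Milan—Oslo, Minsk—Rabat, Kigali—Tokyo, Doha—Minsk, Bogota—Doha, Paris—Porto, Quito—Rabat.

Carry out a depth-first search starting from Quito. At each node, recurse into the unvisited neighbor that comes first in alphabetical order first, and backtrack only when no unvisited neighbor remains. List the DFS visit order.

Quito, Doha, Bogota, Kigali, Manila, Bern, Oslo, Delhi, Kyoto, Lagos, Milan, Porto, Paris, Minsk, Rabat, Seoul, Tokyo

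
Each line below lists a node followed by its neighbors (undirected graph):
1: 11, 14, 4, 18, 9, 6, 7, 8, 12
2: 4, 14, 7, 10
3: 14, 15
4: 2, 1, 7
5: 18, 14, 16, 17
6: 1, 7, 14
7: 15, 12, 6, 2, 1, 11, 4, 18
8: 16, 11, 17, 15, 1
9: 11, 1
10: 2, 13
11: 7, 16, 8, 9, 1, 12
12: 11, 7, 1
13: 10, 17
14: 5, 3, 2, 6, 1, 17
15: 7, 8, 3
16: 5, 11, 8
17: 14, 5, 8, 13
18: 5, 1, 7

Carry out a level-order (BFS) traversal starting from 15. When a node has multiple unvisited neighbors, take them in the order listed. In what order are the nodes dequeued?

15 → 7 → 8 → 3 → 12 → 6 → 2 → 1 → 11 → 4 → 18 → 16 → 17 → 14 → 10 → 9 → 5 → 13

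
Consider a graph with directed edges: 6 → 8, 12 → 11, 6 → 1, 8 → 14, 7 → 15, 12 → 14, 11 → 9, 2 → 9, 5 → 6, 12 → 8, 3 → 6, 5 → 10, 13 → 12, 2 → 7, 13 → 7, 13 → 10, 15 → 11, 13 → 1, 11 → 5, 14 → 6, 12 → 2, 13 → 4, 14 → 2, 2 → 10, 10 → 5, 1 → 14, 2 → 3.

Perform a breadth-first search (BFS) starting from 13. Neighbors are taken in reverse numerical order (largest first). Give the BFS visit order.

Visit 13; enqueue 12, 10, 7, 4, 1 → queue [12, 10, 7, 4, 1]
Visit 12; enqueue 14, 11, 8, 2 → queue [10, 7, 4, 1, 14, 11, 8, 2]
Visit 10; enqueue 5 → queue [7, 4, 1, 14, 11, 8, 2, 5]
Visit 7; enqueue 15 → queue [4, 1, 14, 11, 8, 2, 5, 15]
Visit 4 → queue [1, 14, 11, 8, 2, 5, 15]
Visit 1 → queue [14, 11, 8, 2, 5, 15]
Visit 14; enqueue 6 → queue [11, 8, 2, 5, 15, 6]
Visit 11; enqueue 9 → queue [8, 2, 5, 15, 6, 9]
Visit 8 → queue [2, 5, 15, 6, 9]
Visit 2; enqueue 3 → queue [5, 15, 6, 9, 3]
Visit 5 → queue [15, 6, 9, 3]
Visit 15 → queue [6, 9, 3]
Visit 6 → queue [9, 3]
Visit 9 → queue [3]
Visit 3 → queue []

13 -> 12 -> 10 -> 7 -> 4 -> 1 -> 14 -> 11 -> 8 -> 2 -> 5 -> 15 -> 6 -> 9 -> 3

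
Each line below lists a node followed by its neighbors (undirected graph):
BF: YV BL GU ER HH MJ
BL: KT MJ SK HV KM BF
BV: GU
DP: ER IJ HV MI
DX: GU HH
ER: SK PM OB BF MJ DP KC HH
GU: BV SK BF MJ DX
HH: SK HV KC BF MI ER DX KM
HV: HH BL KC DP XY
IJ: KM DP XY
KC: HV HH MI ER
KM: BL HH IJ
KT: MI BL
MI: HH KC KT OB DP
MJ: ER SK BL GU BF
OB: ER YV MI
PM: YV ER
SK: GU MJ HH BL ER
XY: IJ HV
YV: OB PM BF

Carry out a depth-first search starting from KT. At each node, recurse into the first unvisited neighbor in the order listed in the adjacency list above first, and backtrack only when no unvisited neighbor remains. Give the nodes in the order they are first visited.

Visit KT
KT → MI
MI → HH
HH → SK
SK → GU
GU → BV
GU → BF
BF → YV
YV → OB
OB → ER
ER → PM
ER → MJ
MJ → BL
BL → HV
HV → KC
HV → DP
DP → IJ
IJ → KM
IJ → XY
GU → DX

KT, MI, HH, SK, GU, BV, BF, YV, OB, ER, PM, MJ, BL, HV, KC, DP, IJ, KM, XY, DX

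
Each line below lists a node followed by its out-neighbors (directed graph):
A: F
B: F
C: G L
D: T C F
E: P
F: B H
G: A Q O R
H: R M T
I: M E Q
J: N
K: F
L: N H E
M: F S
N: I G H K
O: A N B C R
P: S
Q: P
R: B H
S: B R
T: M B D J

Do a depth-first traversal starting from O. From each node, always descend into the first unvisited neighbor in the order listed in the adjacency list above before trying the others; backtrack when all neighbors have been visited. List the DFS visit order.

Visit O
O → A
A → F
F → B
F → H
H → R
H → M
M → S
H → T
T → D
D → C
C → G
G → Q
Q → P
C → L
L → N
N → I
I → E
N → K
T → J

O -> A -> F -> B -> H -> R -> M -> S -> T -> D -> C -> G -> Q -> P -> L -> N -> I -> E -> K -> J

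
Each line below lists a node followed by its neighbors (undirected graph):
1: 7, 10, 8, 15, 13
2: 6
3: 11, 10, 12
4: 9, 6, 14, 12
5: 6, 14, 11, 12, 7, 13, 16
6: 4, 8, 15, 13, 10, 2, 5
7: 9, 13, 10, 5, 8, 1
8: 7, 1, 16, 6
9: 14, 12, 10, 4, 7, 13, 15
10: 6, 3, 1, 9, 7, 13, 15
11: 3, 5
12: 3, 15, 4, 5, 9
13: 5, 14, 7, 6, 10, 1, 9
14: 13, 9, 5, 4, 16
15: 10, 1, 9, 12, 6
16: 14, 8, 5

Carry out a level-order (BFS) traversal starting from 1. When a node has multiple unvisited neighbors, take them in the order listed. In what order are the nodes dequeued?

Visit 1; enqueue 7, 10, 8, 15, 13 → queue [7, 10, 8, 15, 13]
Visit 7; enqueue 9, 5 → queue [10, 8, 15, 13, 9, 5]
Visit 10; enqueue 6, 3 → queue [8, 15, 13, 9, 5, 6, 3]
Visit 8; enqueue 16 → queue [15, 13, 9, 5, 6, 3, 16]
Visit 15; enqueue 12 → queue [13, 9, 5, 6, 3, 16, 12]
Visit 13; enqueue 14 → queue [9, 5, 6, 3, 16, 12, 14]
Visit 9; enqueue 4 → queue [5, 6, 3, 16, 12, 14, 4]
Visit 5; enqueue 11 → queue [6, 3, 16, 12, 14, 4, 11]
Visit 6; enqueue 2 → queue [3, 16, 12, 14, 4, 11, 2]
Visit 3 → queue [16, 12, 14, 4, 11, 2]
Visit 16 → queue [12, 14, 4, 11, 2]
Visit 12 → queue [14, 4, 11, 2]
Visit 14 → queue [4, 11, 2]
Visit 4 → queue [11, 2]
Visit 11 → queue [2]
Visit 2 → queue []

1, 7, 10, 8, 15, 13, 9, 5, 6, 3, 16, 12, 14, 4, 11, 2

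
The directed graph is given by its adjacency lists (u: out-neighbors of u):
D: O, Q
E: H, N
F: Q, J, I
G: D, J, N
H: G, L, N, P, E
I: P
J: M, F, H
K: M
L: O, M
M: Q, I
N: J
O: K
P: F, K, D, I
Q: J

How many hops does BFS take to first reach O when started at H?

2

Level 0: H
Level 1: E, G, L, N, P
Level 2: D, F, I, J, K, M, O
Level 3: Q
O first appears at level 2.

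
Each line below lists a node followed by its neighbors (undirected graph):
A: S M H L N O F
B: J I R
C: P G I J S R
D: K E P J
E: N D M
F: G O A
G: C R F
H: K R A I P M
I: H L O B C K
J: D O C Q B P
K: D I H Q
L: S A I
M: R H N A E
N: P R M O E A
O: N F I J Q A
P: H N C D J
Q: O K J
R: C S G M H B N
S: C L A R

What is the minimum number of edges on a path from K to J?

2

Level 0: K
Level 1: D, H, I, Q
Level 2: A, B, C, E, J, L, M, O, P, R
Level 3: F, G, N, S
J first appears at level 2.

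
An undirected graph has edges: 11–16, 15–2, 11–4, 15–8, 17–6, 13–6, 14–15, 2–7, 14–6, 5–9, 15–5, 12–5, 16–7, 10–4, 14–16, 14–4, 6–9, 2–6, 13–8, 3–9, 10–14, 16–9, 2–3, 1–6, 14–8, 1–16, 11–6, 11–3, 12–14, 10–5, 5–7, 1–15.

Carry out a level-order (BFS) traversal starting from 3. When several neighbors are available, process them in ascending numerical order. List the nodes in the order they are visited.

3, 2, 9, 11, 6, 7, 15, 5, 16, 4, 1, 13, 14, 17, 8, 10, 12

Visit 3; enqueue 2, 9, 11 → queue [2, 9, 11]
Visit 2; enqueue 6, 7, 15 → queue [9, 11, 6, 7, 15]
Visit 9; enqueue 5, 16 → queue [11, 6, 7, 15, 5, 16]
Visit 11; enqueue 4 → queue [6, 7, 15, 5, 16, 4]
Visit 6; enqueue 1, 13, 14, 17 → queue [7, 15, 5, 16, 4, 1, 13, 14, 17]
Visit 7 → queue [15, 5, 16, 4, 1, 13, 14, 17]
Visit 15; enqueue 8 → queue [5, 16, 4, 1, 13, 14, 17, 8]
Visit 5; enqueue 10, 12 → queue [16, 4, 1, 13, 14, 17, 8, 10, 12]
Visit 16 → queue [4, 1, 13, 14, 17, 8, 10, 12]
Visit 4 → queue [1, 13, 14, 17, 8, 10, 12]
Visit 1 → queue [13, 14, 17, 8, 10, 12]
Visit 13 → queue [14, 17, 8, 10, 12]
Visit 14 → queue [17, 8, 10, 12]
Visit 17 → queue [8, 10, 12]
Visit 8 → queue [10, 12]
Visit 10 → queue [12]
Visit 12 → queue []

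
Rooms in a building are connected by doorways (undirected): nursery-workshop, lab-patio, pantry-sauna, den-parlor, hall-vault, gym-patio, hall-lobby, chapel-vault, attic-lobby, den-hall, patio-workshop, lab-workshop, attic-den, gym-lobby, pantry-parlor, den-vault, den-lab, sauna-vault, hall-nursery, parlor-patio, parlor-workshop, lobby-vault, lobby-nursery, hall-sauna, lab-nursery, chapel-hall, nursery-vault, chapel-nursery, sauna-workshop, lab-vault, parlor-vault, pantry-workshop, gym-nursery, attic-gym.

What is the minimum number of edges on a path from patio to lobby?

2

Level 0: patio
Level 1: gym, lab, parlor, workshop
Level 2: attic, den, lobby, nursery, pantry, sauna, vault
Level 3: chapel, hall
lobby first appears at level 2.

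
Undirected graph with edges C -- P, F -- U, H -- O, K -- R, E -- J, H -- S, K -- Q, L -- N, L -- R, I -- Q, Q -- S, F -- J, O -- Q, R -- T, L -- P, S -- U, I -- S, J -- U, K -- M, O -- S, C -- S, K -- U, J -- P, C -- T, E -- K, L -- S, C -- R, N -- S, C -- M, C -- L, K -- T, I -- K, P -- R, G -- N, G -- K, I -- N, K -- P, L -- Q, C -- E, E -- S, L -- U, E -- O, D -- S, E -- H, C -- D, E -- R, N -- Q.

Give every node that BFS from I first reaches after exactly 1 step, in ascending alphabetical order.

Level 0: I
Level 1: K, N, Q, S
Level 2: C, D, E, G, H, L, M, O, P, R, T, U
Level 3: F, J

K, N, Q, S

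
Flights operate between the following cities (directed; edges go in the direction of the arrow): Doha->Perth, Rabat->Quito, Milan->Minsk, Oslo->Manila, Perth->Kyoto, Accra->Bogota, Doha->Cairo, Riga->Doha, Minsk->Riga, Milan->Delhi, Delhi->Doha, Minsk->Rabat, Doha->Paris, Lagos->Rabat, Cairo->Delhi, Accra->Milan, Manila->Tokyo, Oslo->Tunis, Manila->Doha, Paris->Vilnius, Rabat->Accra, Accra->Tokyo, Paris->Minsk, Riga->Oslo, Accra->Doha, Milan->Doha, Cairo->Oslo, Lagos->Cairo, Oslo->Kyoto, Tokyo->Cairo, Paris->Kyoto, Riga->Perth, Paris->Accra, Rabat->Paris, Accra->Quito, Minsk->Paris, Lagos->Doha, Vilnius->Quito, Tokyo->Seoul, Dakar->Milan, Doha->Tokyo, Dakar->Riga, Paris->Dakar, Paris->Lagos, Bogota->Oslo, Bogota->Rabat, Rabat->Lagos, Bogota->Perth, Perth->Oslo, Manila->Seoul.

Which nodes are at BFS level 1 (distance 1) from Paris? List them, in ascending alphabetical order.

Accra, Dakar, Kyoto, Lagos, Minsk, Vilnius

Level 0: Paris
Level 1: Accra, Dakar, Kyoto, Lagos, Minsk, Vilnius
Level 2: Bogota, Cairo, Doha, Milan, Quito, Rabat, Riga, Tokyo
Level 3: Delhi, Oslo, Perth, Seoul
Level 4: Manila, Tunis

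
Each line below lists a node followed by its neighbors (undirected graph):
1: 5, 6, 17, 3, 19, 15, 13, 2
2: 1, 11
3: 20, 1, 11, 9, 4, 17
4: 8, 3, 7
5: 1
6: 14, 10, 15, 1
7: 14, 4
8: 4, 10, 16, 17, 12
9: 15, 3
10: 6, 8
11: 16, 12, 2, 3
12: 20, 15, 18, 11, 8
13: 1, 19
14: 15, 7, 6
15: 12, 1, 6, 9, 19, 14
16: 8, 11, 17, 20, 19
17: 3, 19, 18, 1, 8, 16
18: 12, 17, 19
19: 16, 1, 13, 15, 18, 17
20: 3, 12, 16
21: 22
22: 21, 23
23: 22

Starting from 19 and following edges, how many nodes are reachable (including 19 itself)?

BFS from 19 visits: 19, 16, 1, 13, 15, 18, 17, 8, 11, 20, 5, 6, 3, 2, 12, 9, 14, 4, 10, 7
Reachable nodes: 20 of 23 total.

20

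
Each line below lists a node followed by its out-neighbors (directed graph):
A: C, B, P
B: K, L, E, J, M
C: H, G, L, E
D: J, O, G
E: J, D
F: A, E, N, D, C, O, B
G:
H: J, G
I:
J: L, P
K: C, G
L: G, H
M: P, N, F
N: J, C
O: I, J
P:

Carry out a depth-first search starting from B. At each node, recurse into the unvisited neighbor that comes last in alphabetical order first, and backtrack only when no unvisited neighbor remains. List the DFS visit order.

B -> M -> P -> N -> J -> L -> H -> G -> C -> E -> D -> O -> I -> F -> A -> K

Visit B
B → M
M → P
M → N
N → J
J → L
L → H
H → G
N → C
C → E
E → D
D → O
O → I
M → F
F → A
B → K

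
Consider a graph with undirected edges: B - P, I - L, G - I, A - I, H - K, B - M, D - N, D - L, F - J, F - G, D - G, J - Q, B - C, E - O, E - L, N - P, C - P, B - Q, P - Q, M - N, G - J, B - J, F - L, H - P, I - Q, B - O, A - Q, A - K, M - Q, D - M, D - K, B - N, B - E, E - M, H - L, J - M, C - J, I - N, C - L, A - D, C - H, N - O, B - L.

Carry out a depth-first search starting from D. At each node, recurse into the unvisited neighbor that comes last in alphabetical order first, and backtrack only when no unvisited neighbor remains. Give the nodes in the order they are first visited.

D, N, P, Q, M, J, G, I, L, H, K, A, C, B, O, E, F

Visit D
D → N
N → P
P → Q
Q → M
M → J
J → G
G → I
I → L
L → H
H → K
K → A
H → C
C → B
B → O
O → E
L → F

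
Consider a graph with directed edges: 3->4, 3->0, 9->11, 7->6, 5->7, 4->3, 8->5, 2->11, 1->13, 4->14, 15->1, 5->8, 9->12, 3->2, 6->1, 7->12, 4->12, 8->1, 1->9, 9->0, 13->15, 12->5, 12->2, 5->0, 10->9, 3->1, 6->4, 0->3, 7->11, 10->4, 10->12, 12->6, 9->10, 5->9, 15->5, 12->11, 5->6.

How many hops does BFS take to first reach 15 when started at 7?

Level 0: 7
Level 1: 6, 11, 12
Level 2: 1, 2, 4, 5
Level 3: 0, 3, 8, 9, 13, 14
Level 4: 10, 15
15 first appears at level 4.

4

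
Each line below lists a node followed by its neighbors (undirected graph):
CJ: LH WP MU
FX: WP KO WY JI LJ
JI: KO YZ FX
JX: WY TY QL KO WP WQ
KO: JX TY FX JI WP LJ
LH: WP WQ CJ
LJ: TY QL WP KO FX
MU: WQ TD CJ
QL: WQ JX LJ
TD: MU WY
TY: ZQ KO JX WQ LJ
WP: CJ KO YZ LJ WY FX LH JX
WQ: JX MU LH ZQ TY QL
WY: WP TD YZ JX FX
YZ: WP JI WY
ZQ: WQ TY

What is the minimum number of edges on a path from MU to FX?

Level 0: MU
Level 1: CJ, TD, WQ
Level 2: JX, LH, QL, TY, WP, WY, ZQ
Level 3: FX, KO, LJ, YZ
Level 4: JI
FX first appears at level 3.

3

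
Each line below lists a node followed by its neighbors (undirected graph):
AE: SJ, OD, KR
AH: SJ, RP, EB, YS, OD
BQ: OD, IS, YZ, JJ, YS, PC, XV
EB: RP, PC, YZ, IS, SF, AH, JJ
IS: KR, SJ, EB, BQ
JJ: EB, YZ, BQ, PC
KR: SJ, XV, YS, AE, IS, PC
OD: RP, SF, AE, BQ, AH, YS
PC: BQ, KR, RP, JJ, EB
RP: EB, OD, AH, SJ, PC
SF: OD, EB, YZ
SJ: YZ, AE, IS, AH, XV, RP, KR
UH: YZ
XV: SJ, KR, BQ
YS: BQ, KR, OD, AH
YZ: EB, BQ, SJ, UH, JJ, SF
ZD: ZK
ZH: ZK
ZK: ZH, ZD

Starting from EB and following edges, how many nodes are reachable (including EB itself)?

BFS from EB visits: EB, AH, IS, JJ, PC, RP, SF, YZ, OD, SJ, YS, BQ, KR, UH, AE, XV
Reachable nodes: 16 of 19 total.

16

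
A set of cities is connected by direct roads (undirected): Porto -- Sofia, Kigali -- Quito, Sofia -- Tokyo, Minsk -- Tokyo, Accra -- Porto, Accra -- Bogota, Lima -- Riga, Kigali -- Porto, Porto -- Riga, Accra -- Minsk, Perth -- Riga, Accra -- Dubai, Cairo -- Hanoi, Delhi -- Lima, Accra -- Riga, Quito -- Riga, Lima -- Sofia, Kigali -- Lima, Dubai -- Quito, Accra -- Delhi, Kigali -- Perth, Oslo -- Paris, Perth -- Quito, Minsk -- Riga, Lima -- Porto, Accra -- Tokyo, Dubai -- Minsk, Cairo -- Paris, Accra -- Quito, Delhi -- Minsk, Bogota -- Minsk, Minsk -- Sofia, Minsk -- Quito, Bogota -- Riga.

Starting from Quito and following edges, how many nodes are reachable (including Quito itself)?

BFS from Quito visits: Quito, Riga, Perth, Minsk, Kigali, Dubai, Accra, Porto, Lima, Bogota, Tokyo, Sofia, Delhi
Reachable nodes: 13 of 17 total.

13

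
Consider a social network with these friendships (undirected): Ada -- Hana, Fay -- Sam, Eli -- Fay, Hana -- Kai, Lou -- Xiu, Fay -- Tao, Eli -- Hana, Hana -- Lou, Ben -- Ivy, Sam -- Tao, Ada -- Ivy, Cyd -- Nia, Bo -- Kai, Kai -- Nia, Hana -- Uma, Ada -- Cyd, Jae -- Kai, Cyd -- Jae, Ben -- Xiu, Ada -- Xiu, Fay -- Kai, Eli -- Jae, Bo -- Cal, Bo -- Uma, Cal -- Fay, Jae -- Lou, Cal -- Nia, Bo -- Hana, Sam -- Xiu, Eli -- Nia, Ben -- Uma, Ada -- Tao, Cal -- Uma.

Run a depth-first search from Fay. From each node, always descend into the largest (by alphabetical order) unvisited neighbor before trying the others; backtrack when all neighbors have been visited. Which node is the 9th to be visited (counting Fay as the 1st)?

Eli

Visit Fay
Fay → Tao
Tao → Sam
Sam → Xiu
Xiu → Lou
Lou → Jae
Jae → Kai
Kai → Nia
Nia → Eli
Eli → Hana
Hana → Uma
Uma → Cal
Cal → Bo
Uma → Ben
Ben → Ivy
Ivy → Ada
Ada → Cyd

Visit order: Fay, Tao, Sam, Xiu, Lou, Jae, Kai, Nia, Eli, Hana, Uma, Cal, Bo, Ben, Ivy, Ada, Cyd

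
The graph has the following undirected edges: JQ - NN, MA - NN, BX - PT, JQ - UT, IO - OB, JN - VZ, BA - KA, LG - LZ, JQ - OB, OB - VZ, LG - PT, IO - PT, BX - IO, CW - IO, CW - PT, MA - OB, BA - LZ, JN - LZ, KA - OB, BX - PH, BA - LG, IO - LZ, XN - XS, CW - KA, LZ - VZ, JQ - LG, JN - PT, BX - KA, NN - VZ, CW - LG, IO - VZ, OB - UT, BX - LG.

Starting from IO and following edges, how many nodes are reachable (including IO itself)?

BFS from IO visits: IO, BX, CW, LZ, OB, PT, VZ, KA, LG, PH, BA, JN, JQ, MA, UT, NN
Reachable nodes: 16 of 18 total.

16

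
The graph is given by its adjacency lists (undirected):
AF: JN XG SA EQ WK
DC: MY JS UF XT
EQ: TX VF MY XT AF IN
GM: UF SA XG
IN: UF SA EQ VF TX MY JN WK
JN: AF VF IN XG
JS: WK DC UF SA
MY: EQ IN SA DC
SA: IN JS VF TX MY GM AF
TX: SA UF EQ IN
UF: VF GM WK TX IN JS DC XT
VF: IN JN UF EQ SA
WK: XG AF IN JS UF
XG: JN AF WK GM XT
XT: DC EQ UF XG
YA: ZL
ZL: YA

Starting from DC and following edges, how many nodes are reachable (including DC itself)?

15

BFS from DC visits: DC, XT, UF, MY, JS, XG, EQ, WK, VF, TX, IN, GM, SA, JN, AF
Reachable nodes: 15 of 17 total.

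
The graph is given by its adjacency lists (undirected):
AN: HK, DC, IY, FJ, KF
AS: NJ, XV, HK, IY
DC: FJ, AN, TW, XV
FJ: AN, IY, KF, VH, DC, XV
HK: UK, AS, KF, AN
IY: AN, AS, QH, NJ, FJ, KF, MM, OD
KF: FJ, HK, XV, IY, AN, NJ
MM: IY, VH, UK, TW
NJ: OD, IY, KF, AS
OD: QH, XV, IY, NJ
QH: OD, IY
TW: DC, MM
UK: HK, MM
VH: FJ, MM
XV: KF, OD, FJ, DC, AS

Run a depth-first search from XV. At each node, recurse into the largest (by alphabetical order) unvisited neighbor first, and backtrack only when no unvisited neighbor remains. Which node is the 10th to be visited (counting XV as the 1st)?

Visit XV
XV → OD
OD → QH
QH → IY
IY → NJ
NJ → KF
KF → HK
HK → UK
UK → MM
MM → VH
VH → FJ
FJ → DC
DC → TW
DC → AN
HK → AS

Visit order: XV, OD, QH, IY, NJ, KF, HK, UK, MM, VH, FJ, DC, TW, AN, AS

VH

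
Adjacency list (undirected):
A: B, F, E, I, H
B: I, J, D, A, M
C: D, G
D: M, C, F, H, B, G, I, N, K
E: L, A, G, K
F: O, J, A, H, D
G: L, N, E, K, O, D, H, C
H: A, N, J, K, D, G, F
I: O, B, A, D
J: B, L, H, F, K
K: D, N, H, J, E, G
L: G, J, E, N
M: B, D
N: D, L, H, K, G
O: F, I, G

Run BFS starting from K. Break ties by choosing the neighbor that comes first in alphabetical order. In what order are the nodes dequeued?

Visit K; enqueue D, E, G, H, J, N → queue [D, E, G, H, J, N]
Visit D; enqueue B, C, F, I, M → queue [E, G, H, J, N, B, C, F, I, M]
Visit E; enqueue A, L → queue [G, H, J, N, B, C, F, I, M, A, L]
Visit G; enqueue O → queue [H, J, N, B, C, F, I, M, A, L, O]
Visit H → queue [J, N, B, C, F, I, M, A, L, O]
Visit J → queue [N, B, C, F, I, M, A, L, O]
Visit N → queue [B, C, F, I, M, A, L, O]
Visit B → queue [C, F, I, M, A, L, O]
Visit C → queue [F, I, M, A, L, O]
Visit F → queue [I, M, A, L, O]
Visit I → queue [M, A, L, O]
Visit M → queue [A, L, O]
Visit A → queue [L, O]
Visit L → queue [O]
Visit O → queue []

K -> D -> E -> G -> H -> J -> N -> B -> C -> F -> I -> M -> A -> L -> O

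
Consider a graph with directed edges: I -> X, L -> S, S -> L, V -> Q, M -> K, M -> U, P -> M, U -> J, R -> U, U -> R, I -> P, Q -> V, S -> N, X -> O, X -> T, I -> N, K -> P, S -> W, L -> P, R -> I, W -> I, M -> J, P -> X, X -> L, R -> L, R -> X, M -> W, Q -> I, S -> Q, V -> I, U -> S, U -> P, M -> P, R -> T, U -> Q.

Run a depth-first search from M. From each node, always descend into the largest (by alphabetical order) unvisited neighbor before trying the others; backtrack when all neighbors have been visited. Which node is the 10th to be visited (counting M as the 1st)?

V

Visit M
M → W
W → I
I → X
X → T
X → O
X → L
L → S
S → Q
Q → V
S → N
L → P
M → U
U → R
U → J
M → K

Visit order: M, W, I, X, T, O, L, S, Q, V, N, P, U, R, J, K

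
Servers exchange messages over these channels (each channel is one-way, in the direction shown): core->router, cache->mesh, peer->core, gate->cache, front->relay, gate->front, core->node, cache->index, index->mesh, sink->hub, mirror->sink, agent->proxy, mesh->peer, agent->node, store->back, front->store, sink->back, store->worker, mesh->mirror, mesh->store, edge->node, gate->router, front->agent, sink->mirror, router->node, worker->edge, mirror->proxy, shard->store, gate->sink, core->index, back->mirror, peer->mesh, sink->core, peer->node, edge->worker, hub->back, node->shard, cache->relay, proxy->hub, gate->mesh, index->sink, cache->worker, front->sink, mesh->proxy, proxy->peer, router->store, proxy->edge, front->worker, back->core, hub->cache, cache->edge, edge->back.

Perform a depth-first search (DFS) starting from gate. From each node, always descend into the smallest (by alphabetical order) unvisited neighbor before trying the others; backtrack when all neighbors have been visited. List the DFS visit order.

Visit gate
gate → cache
cache → edge
edge → back
back → core
core → index
index → mesh
mesh → mirror
mirror → proxy
proxy → hub
proxy → peer
peer → node
node → shard
shard → store
store → worker
mirror → sink
core → router
cache → relay
gate → front
front → agent

gate, cache, edge, back, core, index, mesh, mirror, proxy, hub, peer, node, shard, store, worker, sink, router, relay, front, agent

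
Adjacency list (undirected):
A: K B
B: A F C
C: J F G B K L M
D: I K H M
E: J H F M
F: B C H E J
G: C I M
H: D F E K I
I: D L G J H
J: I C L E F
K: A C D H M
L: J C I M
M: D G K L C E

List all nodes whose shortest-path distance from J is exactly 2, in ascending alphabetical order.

Level 0: J
Level 1: C, E, F, I, L
Level 2: B, D, G, H, K, M
Level 3: A

B, D, G, H, K, M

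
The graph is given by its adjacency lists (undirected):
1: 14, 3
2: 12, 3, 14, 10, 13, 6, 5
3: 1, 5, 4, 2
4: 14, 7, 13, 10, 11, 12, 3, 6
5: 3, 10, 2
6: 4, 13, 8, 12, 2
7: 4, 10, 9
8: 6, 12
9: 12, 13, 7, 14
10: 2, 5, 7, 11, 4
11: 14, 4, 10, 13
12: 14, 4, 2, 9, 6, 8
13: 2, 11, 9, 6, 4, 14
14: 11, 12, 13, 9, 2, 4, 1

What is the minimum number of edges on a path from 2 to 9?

Level 0: 2
Level 1: 3, 5, 6, 10, 12, 13, 14
Level 2: 1, 4, 7, 8, 9, 11
9 first appears at level 2.

2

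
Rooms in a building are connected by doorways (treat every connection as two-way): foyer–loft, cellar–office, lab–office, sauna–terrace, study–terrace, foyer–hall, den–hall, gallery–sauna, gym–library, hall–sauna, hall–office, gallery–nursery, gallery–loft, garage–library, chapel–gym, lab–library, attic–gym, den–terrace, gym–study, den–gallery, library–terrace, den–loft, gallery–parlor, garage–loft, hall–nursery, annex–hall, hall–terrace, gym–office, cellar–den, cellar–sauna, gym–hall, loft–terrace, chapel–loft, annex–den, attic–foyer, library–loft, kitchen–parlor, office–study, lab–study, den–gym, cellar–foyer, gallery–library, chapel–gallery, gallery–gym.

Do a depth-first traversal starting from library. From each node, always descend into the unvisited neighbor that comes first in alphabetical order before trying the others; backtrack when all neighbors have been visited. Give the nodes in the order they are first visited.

Visit library
library → gallery
gallery → chapel
chapel → gym
gym → attic
attic → foyer
foyer → cellar
cellar → den
den → annex
annex → hall
hall → nursery
hall → office
office → lab
lab → study
study → terrace
terrace → loft
loft → garage
terrace → sauna
gallery → parlor
parlor → kitchen

library -> gallery -> chapel -> gym -> attic -> foyer -> cellar -> den -> annex -> hall -> nursery -> office -> lab -> study -> terrace -> loft -> garage -> sauna -> parlor -> kitchen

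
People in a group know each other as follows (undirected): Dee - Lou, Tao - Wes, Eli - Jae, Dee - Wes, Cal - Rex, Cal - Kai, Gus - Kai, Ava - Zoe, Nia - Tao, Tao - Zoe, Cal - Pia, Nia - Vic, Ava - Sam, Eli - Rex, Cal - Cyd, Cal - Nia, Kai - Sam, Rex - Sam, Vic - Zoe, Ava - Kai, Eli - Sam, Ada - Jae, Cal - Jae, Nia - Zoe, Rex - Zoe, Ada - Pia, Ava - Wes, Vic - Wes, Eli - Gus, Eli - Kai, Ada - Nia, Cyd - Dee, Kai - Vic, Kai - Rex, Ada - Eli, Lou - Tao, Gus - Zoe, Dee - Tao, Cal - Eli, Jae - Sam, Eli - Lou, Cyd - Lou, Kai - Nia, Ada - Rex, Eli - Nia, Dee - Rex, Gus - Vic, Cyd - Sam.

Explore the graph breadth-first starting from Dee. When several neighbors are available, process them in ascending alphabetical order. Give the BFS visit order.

Dee, Cyd, Lou, Rex, Tao, Wes, Cal, Sam, Eli, Ada, Kai, Zoe, Nia, Ava, Vic, Jae, Pia, Gus

Visit Dee; enqueue Cyd, Lou, Rex, Tao, Wes → queue [Cyd, Lou, Rex, Tao, Wes]
Visit Cyd; enqueue Cal, Sam → queue [Lou, Rex, Tao, Wes, Cal, Sam]
Visit Lou; enqueue Eli → queue [Rex, Tao, Wes, Cal, Sam, Eli]
Visit Rex; enqueue Ada, Kai, Zoe → queue [Tao, Wes, Cal, Sam, Eli, Ada, Kai, Zoe]
Visit Tao; enqueue Nia → queue [Wes, Cal, Sam, Eli, Ada, Kai, Zoe, Nia]
Visit Wes; enqueue Ava, Vic → queue [Cal, Sam, Eli, Ada, Kai, Zoe, Nia, Ava, Vic]
Visit Cal; enqueue Jae, Pia → queue [Sam, Eli, Ada, Kai, Zoe, Nia, Ava, Vic, Jae, Pia]
Visit Sam → queue [Eli, Ada, Kai, Zoe, Nia, Ava, Vic, Jae, Pia]
Visit Eli; enqueue Gus → queue [Ada, Kai, Zoe, Nia, Ava, Vic, Jae, Pia, Gus]
Visit Ada → queue [Kai, Zoe, Nia, Ava, Vic, Jae, Pia, Gus]
Visit Kai → queue [Zoe, Nia, Ava, Vic, Jae, Pia, Gus]
Visit Zoe → queue [Nia, Ava, Vic, Jae, Pia, Gus]
Visit Nia → queue [Ava, Vic, Jae, Pia, Gus]
Visit Ava → queue [Vic, Jae, Pia, Gus]
Visit Vic → queue [Jae, Pia, Gus]
Visit Jae → queue [Pia, Gus]
Visit Pia → queue [Gus]
Visit Gus → queue []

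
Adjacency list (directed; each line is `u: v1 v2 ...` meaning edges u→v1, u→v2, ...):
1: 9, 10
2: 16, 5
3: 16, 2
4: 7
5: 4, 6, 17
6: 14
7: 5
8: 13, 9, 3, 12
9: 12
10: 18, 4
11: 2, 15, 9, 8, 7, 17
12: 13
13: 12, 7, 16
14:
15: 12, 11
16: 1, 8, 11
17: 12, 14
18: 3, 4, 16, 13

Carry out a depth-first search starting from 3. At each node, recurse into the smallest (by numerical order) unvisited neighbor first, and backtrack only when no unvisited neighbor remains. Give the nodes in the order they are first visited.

Visit 3
3 → 2
2 → 5
5 → 4
4 → 7
5 → 6
6 → 14
5 → 17
17 → 12
12 → 13
13 → 16
16 → 1
1 → 9
1 → 10
10 → 18
16 → 8
16 → 11
11 → 15

3 2 5 4 7 6 14 17 12 13 16 1 9 10 18 8 11 15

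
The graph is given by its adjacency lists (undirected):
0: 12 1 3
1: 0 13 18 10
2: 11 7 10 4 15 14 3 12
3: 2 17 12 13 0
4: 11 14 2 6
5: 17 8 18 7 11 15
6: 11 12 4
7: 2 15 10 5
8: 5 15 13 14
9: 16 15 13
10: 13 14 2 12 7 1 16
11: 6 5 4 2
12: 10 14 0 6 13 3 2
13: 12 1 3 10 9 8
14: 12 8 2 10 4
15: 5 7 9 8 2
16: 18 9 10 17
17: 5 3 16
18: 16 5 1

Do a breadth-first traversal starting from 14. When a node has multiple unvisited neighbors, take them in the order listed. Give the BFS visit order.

14 -> 12 -> 8 -> 2 -> 10 -> 4 -> 0 -> 6 -> 13 -> 3 -> 5 -> 15 -> 11 -> 7 -> 1 -> 16 -> 9 -> 17 -> 18

Visit 14; enqueue 12, 8, 2, 10, 4 → queue [12, 8, 2, 10, 4]
Visit 12; enqueue 0, 6, 13, 3 → queue [8, 2, 10, 4, 0, 6, 13, 3]
Visit 8; enqueue 5, 15 → queue [2, 10, 4, 0, 6, 13, 3, 5, 15]
Visit 2; enqueue 11, 7 → queue [10, 4, 0, 6, 13, 3, 5, 15, 11, 7]
Visit 10; enqueue 1, 16 → queue [4, 0, 6, 13, 3, 5, 15, 11, 7, 1, 16]
Visit 4 → queue [0, 6, 13, 3, 5, 15, 11, 7, 1, 16]
Visit 0 → queue [6, 13, 3, 5, 15, 11, 7, 1, 16]
Visit 6 → queue [13, 3, 5, 15, 11, 7, 1, 16]
Visit 13; enqueue 9 → queue [3, 5, 15, 11, 7, 1, 16, 9]
Visit 3; enqueue 17 → queue [5, 15, 11, 7, 1, 16, 9, 17]
Visit 5; enqueue 18 → queue [15, 11, 7, 1, 16, 9, 17, 18]
Visit 15 → queue [11, 7, 1, 16, 9, 17, 18]
Visit 11 → queue [7, 1, 16, 9, 17, 18]
Visit 7 → queue [1, 16, 9, 17, 18]
Visit 1 → queue [16, 9, 17, 18]
Visit 16 → queue [9, 17, 18]
Visit 9 → queue [17, 18]
Visit 17 → queue [18]
Visit 18 → queue []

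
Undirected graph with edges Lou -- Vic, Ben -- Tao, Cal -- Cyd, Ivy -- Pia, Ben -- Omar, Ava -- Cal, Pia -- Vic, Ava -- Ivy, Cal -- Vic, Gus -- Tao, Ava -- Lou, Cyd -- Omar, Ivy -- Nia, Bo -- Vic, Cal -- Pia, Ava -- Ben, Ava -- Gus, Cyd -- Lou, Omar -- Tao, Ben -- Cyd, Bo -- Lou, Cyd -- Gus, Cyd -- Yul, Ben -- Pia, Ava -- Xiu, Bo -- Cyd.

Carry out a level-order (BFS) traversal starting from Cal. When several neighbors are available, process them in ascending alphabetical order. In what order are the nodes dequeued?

Visit Cal; enqueue Ava, Cyd, Pia, Vic → queue [Ava, Cyd, Pia, Vic]
Visit Ava; enqueue Ben, Gus, Ivy, Lou, Xiu → queue [Cyd, Pia, Vic, Ben, Gus, Ivy, Lou, Xiu]
Visit Cyd; enqueue Bo, Omar, Yul → queue [Pia, Vic, Ben, Gus, Ivy, Lou, Xiu, Bo, Omar, Yul]
Visit Pia → queue [Vic, Ben, Gus, Ivy, Lou, Xiu, Bo, Omar, Yul]
Visit Vic → queue [Ben, Gus, Ivy, Lou, Xiu, Bo, Omar, Yul]
Visit Ben; enqueue Tao → queue [Gus, Ivy, Lou, Xiu, Bo, Omar, Yul, Tao]
Visit Gus → queue [Ivy, Lou, Xiu, Bo, Omar, Yul, Tao]
Visit Ivy; enqueue Nia → queue [Lou, Xiu, Bo, Omar, Yul, Tao, Nia]
Visit Lou → queue [Xiu, Bo, Omar, Yul, Tao, Nia]
Visit Xiu → queue [Bo, Omar, Yul, Tao, Nia]
Visit Bo → queue [Omar, Yul, Tao, Nia]
Visit Omar → queue [Yul, Tao, Nia]
Visit Yul → queue [Tao, Nia]
Visit Tao → queue [Nia]
Visit Nia → queue []

Cal → Ava → Cyd → Pia → Vic → Ben → Gus → Ivy → Lou → Xiu → Bo → Omar → Yul → Tao → Nia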